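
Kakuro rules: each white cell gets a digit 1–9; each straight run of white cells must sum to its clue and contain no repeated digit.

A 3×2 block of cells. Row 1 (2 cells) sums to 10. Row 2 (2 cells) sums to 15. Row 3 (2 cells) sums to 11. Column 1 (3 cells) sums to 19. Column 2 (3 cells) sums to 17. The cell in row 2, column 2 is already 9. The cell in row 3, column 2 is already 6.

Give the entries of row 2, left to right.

(1,2) = 17 − 15 = 2 completes the 17 down.
(2,1) = 15 − 9 = 6 completes the 15 across.
(3,1) = 11 − 6 = 5 completes the 11 across.
(1,1) = 10 − 2 = 8 completes the 10 across.

6, 9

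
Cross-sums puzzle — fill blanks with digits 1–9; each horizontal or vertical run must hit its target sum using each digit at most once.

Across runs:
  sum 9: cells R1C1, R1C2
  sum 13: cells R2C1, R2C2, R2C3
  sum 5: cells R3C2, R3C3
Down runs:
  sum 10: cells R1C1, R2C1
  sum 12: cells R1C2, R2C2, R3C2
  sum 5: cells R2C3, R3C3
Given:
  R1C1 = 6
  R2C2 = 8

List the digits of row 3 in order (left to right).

R1C2 = 9 − 6 = 3 completes the 9 across.
R2C1 = 10 − 6 = 4 completes the 10 down.
R2C3 = 13 − 12 = 1 completes the 13 across.
R3C2 = 12 − 11 = 1 completes the 12 down.
R3C3 = 5 − 1 = 4 completes the 5 across.

1 4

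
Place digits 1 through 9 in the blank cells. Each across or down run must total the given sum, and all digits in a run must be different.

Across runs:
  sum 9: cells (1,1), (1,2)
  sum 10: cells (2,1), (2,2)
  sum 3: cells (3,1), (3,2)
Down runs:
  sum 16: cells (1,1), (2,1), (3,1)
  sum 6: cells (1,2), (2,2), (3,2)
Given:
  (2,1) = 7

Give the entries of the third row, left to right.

3 in 2 cells must be {1,2}; 6 in 3 cells must be {1,2,3}.
(2,2) = 10 − 7 = 3 completes the 10 across.
Given what's placed, (3,1) must be 1 to fit the 3 across and 16 down.
(3,2) = 3 − 1 = 2 completes the 3 across.
(1,1) = 16 − 8 = 8 completes the 16 down.
(1,2) = 9 − 8 = 1 completes the 9 across.

1, 2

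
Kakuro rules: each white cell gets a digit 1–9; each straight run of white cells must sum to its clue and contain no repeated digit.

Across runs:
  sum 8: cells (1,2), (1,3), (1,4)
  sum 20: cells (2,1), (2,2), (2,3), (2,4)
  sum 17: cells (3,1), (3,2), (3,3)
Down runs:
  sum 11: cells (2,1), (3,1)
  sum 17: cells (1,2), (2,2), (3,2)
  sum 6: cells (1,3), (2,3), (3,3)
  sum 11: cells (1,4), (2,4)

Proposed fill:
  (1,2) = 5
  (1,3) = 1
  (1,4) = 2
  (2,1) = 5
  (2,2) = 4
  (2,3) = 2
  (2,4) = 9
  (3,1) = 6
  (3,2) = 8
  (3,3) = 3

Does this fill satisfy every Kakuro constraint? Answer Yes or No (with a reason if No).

Yes

Across: 5+1+2=8; 5+4+2+9=20; 6+8+3=17. Down: 5+6=11; 5+4+8=17; 1+2+3=6; 2+9=11. No digit repeats within any run.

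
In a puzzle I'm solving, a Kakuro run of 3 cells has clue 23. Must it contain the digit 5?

The only way to make 23 from 3 distinct digits is {6,8,9}, which does not contain 5.

No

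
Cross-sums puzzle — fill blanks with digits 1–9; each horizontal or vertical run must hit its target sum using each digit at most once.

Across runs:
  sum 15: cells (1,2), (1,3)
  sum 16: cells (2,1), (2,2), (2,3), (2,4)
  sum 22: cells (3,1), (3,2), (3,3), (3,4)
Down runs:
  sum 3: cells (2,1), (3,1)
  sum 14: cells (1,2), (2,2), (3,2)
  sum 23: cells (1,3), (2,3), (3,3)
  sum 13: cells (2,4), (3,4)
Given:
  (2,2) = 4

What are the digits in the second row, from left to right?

3 in 2 cells must be {1,2}; 23 in 3 cells must be {6,8,9}.
Nothing is forced directly, so branch on (2,1), whose candidates are 1 or 2. If (2,1) = 2: that forces (2,3) = 9, after which (2,4) would have to be in {1} for the 16 across but in {4,5,6,7,8,9} for the 13 down — contradiction. So (2,1) = 1.
(3,1) = 3 − 1 = 2 completes the 3 down.
No cell is forced outright now. (2,3) can only be 6 or 8 or 9 (the digits allowed by both its 16 across and its 23 down). If (2,3) = 8: then (2,4) would have to be in {3} for the 16 across but in {4,5,6,7,8,9} for the 13 down — contradiction. If (2,3) = 9: then (2,4) would have to be in {2} for the 16 across but in {4,5,6,7,8,9} for the 13 down — contradiction. So (2,3) = 6.
(2,4) = 16 − 11 = 5 completes the 16 across.

1 4 6 5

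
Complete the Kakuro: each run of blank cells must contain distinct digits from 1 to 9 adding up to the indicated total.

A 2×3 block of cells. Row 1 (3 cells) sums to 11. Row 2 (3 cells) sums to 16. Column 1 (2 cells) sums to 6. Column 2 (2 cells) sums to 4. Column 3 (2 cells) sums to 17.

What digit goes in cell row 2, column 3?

9

4 in 2 cells must be {1,3}; 17 in 2 cells must be {8,9}.
The 11 across and the 17 down share only 8, so (1,3) = 8.
(2,3) = 17 − 8 = 9 completes the 17 down.
Given what's placed, (1,2) must be 1 to fit the 11 across and 4 down.
(2,2) = 4 − 1 = 3 completes the 4 down.
(1,1) = 11 − 9 = 2 completes the 11 across.
(2,1) = 16 − 12 = 4 completes the 16 across.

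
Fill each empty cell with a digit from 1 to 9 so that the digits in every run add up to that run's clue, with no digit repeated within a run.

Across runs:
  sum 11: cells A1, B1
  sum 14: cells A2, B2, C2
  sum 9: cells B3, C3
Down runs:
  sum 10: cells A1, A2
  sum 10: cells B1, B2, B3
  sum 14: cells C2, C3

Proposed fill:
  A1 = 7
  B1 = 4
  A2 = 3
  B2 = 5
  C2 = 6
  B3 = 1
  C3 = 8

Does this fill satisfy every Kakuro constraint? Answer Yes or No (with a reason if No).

Yes

Across: 7+4=11; 3+5+6=14; 1+8=9. Down: 7+3=10; 4+5+1=10; 6+8=14. No digit repeats within any run.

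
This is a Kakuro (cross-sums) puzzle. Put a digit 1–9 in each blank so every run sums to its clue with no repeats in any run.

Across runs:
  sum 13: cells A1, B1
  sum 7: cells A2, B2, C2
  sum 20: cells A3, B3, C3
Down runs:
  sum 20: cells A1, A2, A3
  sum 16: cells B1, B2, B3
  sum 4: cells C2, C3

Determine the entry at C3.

7 in 3 cells must be {1,2,4}; 4 in 2 cells must be {1,3}.
Only 4 fits A2 under both its across sum 7 and down sum 20.
Given what's placed, C2 must be 1 to fit the 7 across and 4 down.
C3 = 4 − 1 = 3 completes the 4 down.

3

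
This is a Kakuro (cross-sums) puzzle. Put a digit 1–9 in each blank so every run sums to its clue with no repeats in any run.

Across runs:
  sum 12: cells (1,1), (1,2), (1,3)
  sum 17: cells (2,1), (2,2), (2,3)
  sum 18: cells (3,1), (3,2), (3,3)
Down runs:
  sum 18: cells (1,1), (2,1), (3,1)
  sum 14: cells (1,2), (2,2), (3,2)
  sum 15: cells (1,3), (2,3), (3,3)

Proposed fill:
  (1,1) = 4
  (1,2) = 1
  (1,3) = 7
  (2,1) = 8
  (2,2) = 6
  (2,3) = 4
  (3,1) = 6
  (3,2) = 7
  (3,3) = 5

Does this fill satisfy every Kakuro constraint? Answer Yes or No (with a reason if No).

No — the across run (2,1)–(2,3) sums to 18, not 17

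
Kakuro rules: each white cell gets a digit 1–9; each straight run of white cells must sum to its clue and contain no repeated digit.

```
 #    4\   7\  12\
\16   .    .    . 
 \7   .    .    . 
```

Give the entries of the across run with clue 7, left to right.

1 2 4

7 in 3 cells must be {1,2,4}; 4 in 2 cells must be {1,3}.
The 7 across and the 4 down share only 1, so R2C1 = 1.
Given what's placed, R2C3 must be 4 to fit the 7 across and 12 down.
R1C1 = 4 − 1 = 3 completes the 4 down.
R1C3 = 12 − 4 = 8 completes the 12 down.
R2C2 = 7 − 5 = 2 completes the 7 across.
R1C2 = 16 − 11 = 5 completes the 16 across.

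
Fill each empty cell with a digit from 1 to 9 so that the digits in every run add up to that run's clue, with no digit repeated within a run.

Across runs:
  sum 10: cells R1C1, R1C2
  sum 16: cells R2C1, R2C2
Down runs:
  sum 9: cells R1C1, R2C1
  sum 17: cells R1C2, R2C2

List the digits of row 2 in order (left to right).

7, 9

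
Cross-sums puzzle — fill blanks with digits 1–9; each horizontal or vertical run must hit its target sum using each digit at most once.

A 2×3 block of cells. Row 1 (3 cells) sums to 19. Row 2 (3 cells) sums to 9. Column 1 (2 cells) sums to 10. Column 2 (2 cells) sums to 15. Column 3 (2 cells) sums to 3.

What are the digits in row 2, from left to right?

2 6 1

3 in 2 cells must be {1,2}.
The 19 across and the 3 down share only 2, so (1,3) = 2.
The 9 across and the 15 down share only 6, so (2,2) = 6.
(2,3) = 3 − 2 = 1 completes the 3 down.
(1,2) = 15 − 6 = 9 completes the 15 down.
(2,1) = 9 − 7 = 2 completes the 9 across.
(1,1) = 19 − 11 = 8 completes the 19 across.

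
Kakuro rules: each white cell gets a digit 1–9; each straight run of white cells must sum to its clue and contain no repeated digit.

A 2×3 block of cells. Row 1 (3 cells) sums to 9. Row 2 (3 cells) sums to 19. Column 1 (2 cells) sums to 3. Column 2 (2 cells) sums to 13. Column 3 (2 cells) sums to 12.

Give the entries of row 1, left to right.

3 in 2 cells must be {1,2}.
The 19 across and the 3 down share only 2, so (2,1) = 2.
(1,1) = 3 − 2 = 1 completes the 3 down.
Nothing is forced directly, so branch on (1,2), whose candidates are 5 or 6. If (1,2) = 6: then (1,3) would have to be in {2} for the 9 across but in {3,4,5,7,8,9} for the 12 down — contradiction. So (1,2) = 5.
(1,3) = 9 − 6 = 3 completes the 9 across.
(2,2) = 13 − 5 = 8 completes the 13 down.
(2,3) = 19 − 10 = 9 completes the 19 across.

1 5 3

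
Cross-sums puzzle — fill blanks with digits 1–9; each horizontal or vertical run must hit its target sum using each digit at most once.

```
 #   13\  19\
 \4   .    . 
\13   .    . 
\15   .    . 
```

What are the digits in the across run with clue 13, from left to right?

4 9

4 in 2 cells must be {1,3}.
The 4 across and the 19 down share only 3, so R1C2 = 3.
R1C1 = 4 − 3 = 1 completes the 4 across.
Nothing is forced directly, so branch on R2C2, whose candidates are 7 or 9. If R2C2 = 7: then R2C1 would have to be in {6} for the 13 across but in {3,4,5,7,8,9} for the 13 down — contradiction. So R2C2 = 9.
R2C1 = 13 − 9 = 4 completes the 13 across.
R3C1 = 13 − 5 = 8 completes the 13 down.
R3C2 = 15 − 8 = 7 completes the 15 across.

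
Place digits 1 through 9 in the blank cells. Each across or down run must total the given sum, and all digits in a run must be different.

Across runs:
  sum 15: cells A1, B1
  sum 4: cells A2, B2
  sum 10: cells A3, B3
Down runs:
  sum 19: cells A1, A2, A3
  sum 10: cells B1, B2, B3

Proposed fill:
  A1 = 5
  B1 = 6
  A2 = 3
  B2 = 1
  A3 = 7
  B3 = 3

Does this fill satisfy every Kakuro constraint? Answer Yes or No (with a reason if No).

No — the down run A1–A3 sums to 15, not 19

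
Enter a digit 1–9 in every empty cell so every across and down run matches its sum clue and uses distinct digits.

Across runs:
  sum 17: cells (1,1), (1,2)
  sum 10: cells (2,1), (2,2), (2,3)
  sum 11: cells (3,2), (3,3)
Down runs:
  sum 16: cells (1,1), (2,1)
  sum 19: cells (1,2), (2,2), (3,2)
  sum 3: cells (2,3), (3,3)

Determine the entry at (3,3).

17 in 2 cells must be {8,9}; 16 in 2 cells must be {7,9}; 3 in 2 cells must be {1,2}.
The 17 across and the 16 down share only 9, so (1,1) = 9.
(1,2) = 17 − 9 = 8 completes the 17 across.
(2,1) = 16 − 9 = 7 completes the 16 down.
(2,2) = 2: the only remaining digit allowed by both the 10 across and the 19 down.
(2,3) = 10 − 9 = 1 completes the 10 across.
(3,2) = 19 − 10 = 9 completes the 19 down.
(3,3) = 11 − 9 = 2 completes the 11 across.

2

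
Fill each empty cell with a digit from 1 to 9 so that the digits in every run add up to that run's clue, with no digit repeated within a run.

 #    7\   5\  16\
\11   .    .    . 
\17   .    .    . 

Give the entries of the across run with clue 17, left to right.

16 in 2 cells must be {7,9}.
The 11 across and the 16 down share only 7, so R1C3 = 7.
R2C3 = 16 − 7 = 9 completes the 16 down.
Nothing is forced directly, so branch on R1C1, whose candidates are 1 or 3. If R1C1 = 3: that forces R1C2 = 1, after which R2C1 would have to be in {1,2,3,5,6,7} for the 17 across but in {4} for the 7 down — contradiction. So R1C1 = 1.
R1C2 = 11 − 8 = 3 completes the 11 across.
R2C1 = 7 − 1 = 6 completes the 7 down.
R2C2 = 17 − 15 = 2 completes the 17 across.

6 2 9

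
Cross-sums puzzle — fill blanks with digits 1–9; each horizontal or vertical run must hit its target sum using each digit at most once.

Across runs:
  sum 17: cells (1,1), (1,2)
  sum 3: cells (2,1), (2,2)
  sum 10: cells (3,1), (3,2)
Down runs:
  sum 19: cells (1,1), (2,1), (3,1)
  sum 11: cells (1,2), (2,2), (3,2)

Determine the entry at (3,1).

17 in 2 cells must be {8,9}; 3 in 2 cells must be {1,2}.
The 17 across and the 11 down share only 8, so (1,2) = 8.
The 3 across and the 19 down share only 2, so (2,1) = 2.
(2,2) = 3 − 2 = 1 completes the 3 across.
(3,2) = 11 − 9 = 2 completes the 11 down.
(1,1) = 17 − 8 = 9 completes the 17 across.
(3,1) = 10 − 2 = 8 completes the 10 across.

8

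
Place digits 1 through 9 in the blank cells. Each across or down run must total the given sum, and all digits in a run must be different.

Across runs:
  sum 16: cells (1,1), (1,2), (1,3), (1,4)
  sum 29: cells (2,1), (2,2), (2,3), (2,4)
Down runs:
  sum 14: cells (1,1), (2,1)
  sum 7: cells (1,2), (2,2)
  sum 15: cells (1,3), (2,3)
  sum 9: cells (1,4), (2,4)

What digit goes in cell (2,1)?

29 in 4 cells must be {5,7,8,9}.
Only 5 fits (2,2) under both its across sum 29 and down sum 7.
(1,2) = 7 − 5 = 2 completes the 7 down.
Nothing is forced directly, so branch on (2,4), whose candidates are 7 or 8. If (2,4) = 7: then (1,4) would have to be in {1,3,4,5,6,7,8,9} for the 16 across but in {2} for the 9 down — contradiction. So (2,4) = 8.
(1,4) = 9 − 8 = 1 completes the 9 down.
(2,1) = 9: the only remaining digit allowed by both the 29 across and the 14 down.

9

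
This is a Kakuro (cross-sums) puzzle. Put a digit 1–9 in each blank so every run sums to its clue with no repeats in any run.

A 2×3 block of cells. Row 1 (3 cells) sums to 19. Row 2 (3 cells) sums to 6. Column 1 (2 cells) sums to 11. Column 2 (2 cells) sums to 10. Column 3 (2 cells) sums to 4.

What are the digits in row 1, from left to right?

6 in 3 cells must be {1,2,3}; 4 in 2 cells must be {1,3}.
The 19 across and the 4 down share only 3, so (1,3) = 3.
(2,3) = 4 − 3 = 1 completes the 4 down.
Nothing is forced directly, so branch on (2,1), whose candidates are 2 or 3. If (2,1) = 3: then (1,1) would have to be in {7,9} for the 19 across but in {8} for the 11 down — contradiction. So (2,1) = 2.
(1,1) = 11 − 2 = 9 completes the 11 down.
(1,2) = 19 − 12 = 7 completes the 19 across.
(2,2) = 6 − 3 = 3 completes the 6 across.

9 7 3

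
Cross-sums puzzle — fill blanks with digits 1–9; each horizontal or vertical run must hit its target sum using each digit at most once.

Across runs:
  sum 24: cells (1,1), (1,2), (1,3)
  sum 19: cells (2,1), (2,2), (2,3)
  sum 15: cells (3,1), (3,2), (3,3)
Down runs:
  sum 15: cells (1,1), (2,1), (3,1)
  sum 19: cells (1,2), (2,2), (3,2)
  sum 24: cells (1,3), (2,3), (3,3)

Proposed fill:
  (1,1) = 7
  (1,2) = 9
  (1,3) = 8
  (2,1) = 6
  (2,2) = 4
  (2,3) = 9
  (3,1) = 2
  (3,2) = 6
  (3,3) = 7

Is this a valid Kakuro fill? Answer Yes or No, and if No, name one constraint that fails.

Yes

Across: 7+9+8=24; 6+4+9=19; 2+6+7=15. Down: 7+6+2=15; 9+4+6=19; 8+9+7=24. No digit repeats within any run.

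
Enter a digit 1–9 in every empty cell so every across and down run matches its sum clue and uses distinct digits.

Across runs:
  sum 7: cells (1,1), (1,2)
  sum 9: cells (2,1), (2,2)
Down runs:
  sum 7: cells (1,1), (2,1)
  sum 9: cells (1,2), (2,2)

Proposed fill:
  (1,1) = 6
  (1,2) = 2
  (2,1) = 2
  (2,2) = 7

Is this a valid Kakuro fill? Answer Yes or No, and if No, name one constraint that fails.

No — the across run (1,1)–(1,2) sums to 8, not 7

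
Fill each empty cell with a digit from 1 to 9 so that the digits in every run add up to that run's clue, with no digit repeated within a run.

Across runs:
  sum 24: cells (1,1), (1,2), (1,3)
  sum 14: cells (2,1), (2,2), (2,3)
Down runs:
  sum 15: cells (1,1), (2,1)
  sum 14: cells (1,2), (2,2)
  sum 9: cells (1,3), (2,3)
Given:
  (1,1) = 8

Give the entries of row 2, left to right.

24 in 3 cells must be {7,8,9}.
(1,2) = 9: the only remaining digit allowed by both the 24 across and the 14 down.
(1,3) = 24 − 17 = 7 completes the 24 across.
(2,1) = 15 − 8 = 7 completes the 15 down.
(2,2) = 14 − 9 = 5 completes the 14 down.
(2,3) = 14 − 12 = 2 completes the 14 across.

7 5 2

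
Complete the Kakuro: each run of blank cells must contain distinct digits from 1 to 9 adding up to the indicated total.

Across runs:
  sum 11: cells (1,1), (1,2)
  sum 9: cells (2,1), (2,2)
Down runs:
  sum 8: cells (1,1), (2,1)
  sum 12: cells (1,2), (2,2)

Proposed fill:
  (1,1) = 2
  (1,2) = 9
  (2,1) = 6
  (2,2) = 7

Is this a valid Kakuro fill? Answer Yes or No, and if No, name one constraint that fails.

No — the across run (2,1)–(2,2) sums to 13, not 9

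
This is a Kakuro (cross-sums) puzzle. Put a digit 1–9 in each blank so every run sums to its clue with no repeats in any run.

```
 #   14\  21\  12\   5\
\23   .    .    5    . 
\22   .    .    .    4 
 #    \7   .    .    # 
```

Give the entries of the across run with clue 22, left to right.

5, 7, 6, 4

R1C4 = 5 − 4 = 1 completes the 5 down.
No cell is forced outright now. R1C1 can only be 8 or 9 (the digits allowed by both its 23 across and its 14 down). If R1C1 = 8: that forces R1C2 = 9, R2C1 = 6, R2C3 = 3, R3C3 = 4, after which R2C2 would have to be in {9} for the 22 across but in {4,5,7,8} for the 21 down — contradiction. So R1C1 = 9.
R1C2 = 23 − 15 = 8 completes the 23 across.
R2C1 = 14 − 9 = 5 completes the 14 down.
R2C3 = 6: the only remaining digit allowed by both the 22 across and the 12 down.
R3C3 = 12 − 11 = 1 completes the 12 down.
R2C2 = 22 − 15 = 7 completes the 22 across.
R3C2 = 7 − 1 = 6 completes the 7 across.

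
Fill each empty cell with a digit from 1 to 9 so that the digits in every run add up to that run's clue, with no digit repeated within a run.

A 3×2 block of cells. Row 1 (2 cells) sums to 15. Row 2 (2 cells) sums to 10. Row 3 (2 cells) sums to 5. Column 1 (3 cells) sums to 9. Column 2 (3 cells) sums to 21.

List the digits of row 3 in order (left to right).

The 15 across and the 9 down share only 6, so (1,1) = 6.
(1,2) = 15 − 6 = 9 completes the 15 across.
Given what's placed, (3,2) must be 4 to fit the 5 across and 21 down.
(2,2) = 21 − 13 = 8 completes the 21 down.
(3,1) = 5 − 4 = 1 completes the 5 across.
(2,1) = 10 − 8 = 2 completes the 10 across.

1, 4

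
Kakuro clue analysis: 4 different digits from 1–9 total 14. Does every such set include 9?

No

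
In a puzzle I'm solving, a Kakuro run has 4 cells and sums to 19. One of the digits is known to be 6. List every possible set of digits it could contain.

{1,3,6,9}; {1,4,6,8}; {1,5,6,7}; {2,3,6,8}; {2,4,6,7}

4 distinct digits from 1–9 sum between 10 and 30.
Keeping only sets containing 6.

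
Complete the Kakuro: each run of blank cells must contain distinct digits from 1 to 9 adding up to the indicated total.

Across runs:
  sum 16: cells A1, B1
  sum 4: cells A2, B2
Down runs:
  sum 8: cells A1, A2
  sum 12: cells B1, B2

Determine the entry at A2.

16 in 2 cells must be {7,9}; 4 in 2 cells must be {1,3}.
The 16 across and the 8 down share only 7, so A1 = 7.
B1 = 16 − 7 = 9 completes the 16 across.
A2 = 8 − 7 = 1 completes the 8 down.
B2 = 4 − 1 = 3 completes the 4 across.

1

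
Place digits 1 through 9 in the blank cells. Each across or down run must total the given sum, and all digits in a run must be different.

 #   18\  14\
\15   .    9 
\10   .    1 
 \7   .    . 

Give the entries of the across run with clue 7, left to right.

3 4

R1C1 = 15 − 9 = 6 completes the 15 across.
R2C1 = 10 − 1 = 9 completes the 10 across.
R3C1 = 18 − 15 = 3 completes the 18 down.
R3C2 = 7 − 3 = 4 completes the 7 across.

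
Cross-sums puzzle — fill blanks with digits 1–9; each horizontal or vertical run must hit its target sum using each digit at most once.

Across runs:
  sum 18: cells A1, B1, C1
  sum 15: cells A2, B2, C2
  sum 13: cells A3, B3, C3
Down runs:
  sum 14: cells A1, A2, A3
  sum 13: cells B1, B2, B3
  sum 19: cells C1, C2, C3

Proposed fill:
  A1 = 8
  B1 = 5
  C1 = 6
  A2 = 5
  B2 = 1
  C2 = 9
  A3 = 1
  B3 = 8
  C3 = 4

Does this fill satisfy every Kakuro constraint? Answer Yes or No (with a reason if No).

No — the down run B1–B3 sums to 14, not 13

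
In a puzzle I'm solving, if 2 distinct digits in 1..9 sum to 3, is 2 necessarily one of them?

Yes

The only way to make 3 from 2 distinct digits is {1,2}, which contains 2.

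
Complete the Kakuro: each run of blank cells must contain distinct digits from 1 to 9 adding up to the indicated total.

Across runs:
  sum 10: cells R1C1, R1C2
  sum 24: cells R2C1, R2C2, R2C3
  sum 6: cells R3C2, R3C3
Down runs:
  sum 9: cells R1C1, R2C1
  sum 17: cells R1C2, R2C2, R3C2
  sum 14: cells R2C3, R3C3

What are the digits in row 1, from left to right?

1, 9

24 in 3 cells must be {7,8,9}.
The 6 across and the 14 down share only 5, so R3C3 = 5.
R2C3 = 14 − 5 = 9 completes the 14 down.
R3C2 = 6 − 5 = 1 completes the 6 across.
R2C2 = 7: the only remaining digit allowed by both the 24 across and the 17 down.
R1C2 = 17 − 8 = 9 completes the 17 down.
R2C1 = 24 − 16 = 8 completes the 24 across.
R1C1 = 10 − 9 = 1 completes the 10 across.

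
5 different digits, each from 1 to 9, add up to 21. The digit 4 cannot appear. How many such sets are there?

3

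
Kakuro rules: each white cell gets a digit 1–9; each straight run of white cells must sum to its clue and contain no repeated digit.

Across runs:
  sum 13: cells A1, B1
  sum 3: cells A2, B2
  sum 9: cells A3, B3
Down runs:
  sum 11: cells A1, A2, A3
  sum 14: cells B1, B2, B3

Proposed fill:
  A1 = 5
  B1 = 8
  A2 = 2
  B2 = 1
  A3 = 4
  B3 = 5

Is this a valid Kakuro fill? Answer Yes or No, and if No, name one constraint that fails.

Yes

Across: 5+8=13; 2+1=3; 4+5=9. Down: 5+2+4=11; 8+1+5=14. No digit repeats within any run.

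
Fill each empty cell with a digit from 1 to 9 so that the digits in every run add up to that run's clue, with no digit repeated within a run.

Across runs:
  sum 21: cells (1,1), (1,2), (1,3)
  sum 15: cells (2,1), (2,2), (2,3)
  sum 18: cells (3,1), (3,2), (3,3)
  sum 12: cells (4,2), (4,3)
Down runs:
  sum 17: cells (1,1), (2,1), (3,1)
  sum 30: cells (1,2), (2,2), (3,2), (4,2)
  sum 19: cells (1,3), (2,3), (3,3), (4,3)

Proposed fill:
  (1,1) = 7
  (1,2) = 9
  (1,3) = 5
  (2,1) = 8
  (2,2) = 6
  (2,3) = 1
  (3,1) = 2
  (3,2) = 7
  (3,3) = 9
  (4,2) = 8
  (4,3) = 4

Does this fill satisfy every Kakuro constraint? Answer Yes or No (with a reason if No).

Yes

Across: 7+9+5=21; 8+6+1=15; 2+7+9=18; 8+4=12. Down: 7+8+2=17; 9+6+7+8=30; 5+1+9+4=19. No digit repeats within any run.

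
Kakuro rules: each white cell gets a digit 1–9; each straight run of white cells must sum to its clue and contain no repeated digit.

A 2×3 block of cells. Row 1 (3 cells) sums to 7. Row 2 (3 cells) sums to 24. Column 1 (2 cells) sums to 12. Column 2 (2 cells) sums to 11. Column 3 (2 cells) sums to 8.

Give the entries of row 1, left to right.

4 2 1

7 in 3 cells must be {1,2,4}; 24 in 3 cells must be {7,8,9}.
The 7 across and the 12 down share only 4, so (1,1) = 4.
Given what's placed, (1,2) must be 2 to fit the 7 across and 11 down.
(1,3) = 7 − 6 = 1 completes the 7 across.
(2,1) = 12 − 4 = 8 completes the 12 down.
(2,2) = 11 − 2 = 9 completes the 11 down.
(2,3) = 24 − 17 = 7 completes the 24 across.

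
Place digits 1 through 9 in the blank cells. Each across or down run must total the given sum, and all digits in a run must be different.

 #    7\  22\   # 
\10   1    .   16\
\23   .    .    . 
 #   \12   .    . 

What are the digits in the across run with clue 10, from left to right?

1, 9

23 in 3 cells must be {6,8,9}; 16 in 2 cells must be {7,9}.
R1C2 = 10 − 1 = 9 completes the 10 across.
R2C1 = 7 − 1 = 6 completes the 7 down.
R2C2 = 8: the only remaining digit allowed by both the 23 across and the 22 down.
R2C3 = 23 − 14 = 9 completes the 23 across.
R3C2 = 22 − 17 = 5 completes the 22 down.
R3C3 = 12 − 5 = 7 completes the 12 across.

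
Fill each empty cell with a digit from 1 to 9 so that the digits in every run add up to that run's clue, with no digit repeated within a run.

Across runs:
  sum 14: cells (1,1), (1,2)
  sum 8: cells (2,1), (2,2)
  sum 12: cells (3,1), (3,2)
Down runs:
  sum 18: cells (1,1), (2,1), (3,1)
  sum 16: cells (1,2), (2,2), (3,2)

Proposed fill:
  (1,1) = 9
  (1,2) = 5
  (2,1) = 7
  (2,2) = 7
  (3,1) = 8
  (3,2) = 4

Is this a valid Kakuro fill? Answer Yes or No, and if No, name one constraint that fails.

No — the down run (1,1)–(3,1) sums to 24, not 18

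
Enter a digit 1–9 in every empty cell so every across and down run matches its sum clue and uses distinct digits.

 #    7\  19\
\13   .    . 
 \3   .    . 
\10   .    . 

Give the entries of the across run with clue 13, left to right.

4, 9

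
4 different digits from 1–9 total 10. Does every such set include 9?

The only way to make 10 from 4 distinct digits is {1,2,3,4}, which does not contain 9.

No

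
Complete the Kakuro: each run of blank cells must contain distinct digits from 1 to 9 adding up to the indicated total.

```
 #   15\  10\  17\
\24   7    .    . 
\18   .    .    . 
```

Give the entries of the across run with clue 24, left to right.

24 in 3 cells must be {7,8,9}; 17 in 2 cells must be {8,9}.
R2C1 = 15 − 7 = 8 completes the 15 down.
Given what's placed, R2C3 must be 9 to fit the 18 across and 17 down.
R1C3 = 17 − 9 = 8 completes the 17 down.
R2C2 = 18 − 17 = 1 completes the 18 across.
R1C2 = 24 − 15 = 9 completes the 24 across.

7 9 8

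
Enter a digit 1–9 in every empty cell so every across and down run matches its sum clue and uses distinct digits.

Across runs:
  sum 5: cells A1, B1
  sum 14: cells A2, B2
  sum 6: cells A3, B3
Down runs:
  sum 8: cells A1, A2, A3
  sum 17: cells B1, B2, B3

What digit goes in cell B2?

The 14 across and the 8 down share only 5, so A2 = 5.
B2 = 14 − 5 = 9 completes the 14 across.
Nothing is forced directly, so branch on A1, whose candidates are 1 or 2. If A1 = 1: then B1 would have to be in {4} for the 5 across but in {1,2,3,5,6,7} for the 17 down — contradiction. So A1 = 2.
B1 = 5 − 2 = 3 completes the 5 across.
A3 = 8 − 7 = 1 completes the 8 down.
B3 = 6 − 1 = 5 completes the 6 across.

9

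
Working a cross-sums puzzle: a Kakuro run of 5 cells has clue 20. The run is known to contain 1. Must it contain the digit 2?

Counterexample: {1,3,4,5,7} sums to 20 under that restriction without using 2.

No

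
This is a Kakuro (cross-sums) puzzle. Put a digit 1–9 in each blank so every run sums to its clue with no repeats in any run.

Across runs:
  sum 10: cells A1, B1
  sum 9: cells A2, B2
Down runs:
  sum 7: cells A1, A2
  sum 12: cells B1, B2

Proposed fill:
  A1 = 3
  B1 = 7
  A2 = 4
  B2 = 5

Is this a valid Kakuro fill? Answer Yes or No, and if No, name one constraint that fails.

Yes

Across: 3+7=10; 4+5=9. Down: 3+4=7; 7+5=12. No digit repeats within any run.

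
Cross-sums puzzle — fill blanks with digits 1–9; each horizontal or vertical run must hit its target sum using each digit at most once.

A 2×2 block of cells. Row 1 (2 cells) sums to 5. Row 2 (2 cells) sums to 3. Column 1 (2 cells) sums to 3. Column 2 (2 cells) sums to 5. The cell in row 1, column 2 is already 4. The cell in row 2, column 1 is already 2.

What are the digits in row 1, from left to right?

1 4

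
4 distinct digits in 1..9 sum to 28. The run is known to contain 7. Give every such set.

4 distinct digits from 1–9 sum between 10 and 30.
Keeping only sets containing 7.
Only one set works: {4,7,8,9}.

{4,7,8,9}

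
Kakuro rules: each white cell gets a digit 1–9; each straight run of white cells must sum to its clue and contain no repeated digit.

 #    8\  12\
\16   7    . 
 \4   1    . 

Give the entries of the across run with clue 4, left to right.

1, 3

16 in 2 cells must be {7,9}; 4 in 2 cells must be {1,3}.
R1C2 = 16 − 7 = 9 completes the 16 across.
R2C2 = 4 − 1 = 3 completes the 4 across.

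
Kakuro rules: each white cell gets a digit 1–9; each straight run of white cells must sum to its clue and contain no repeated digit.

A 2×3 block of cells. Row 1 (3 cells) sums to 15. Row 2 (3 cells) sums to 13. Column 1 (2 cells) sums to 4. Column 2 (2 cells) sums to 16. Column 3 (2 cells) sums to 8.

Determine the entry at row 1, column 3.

4 in 2 cells must be {1,3}; 16 in 2 cells must be {7,9}.
Nothing is forced directly, so branch on (1,1), whose candidates are 1 or 3. If (1,1) = 1: that forces (1,2) = 9, (1,3) = 5, (2,1) = 3, after which (2,2) would have to be in {1,2,4,6,8,9} for the 13 across but in {7} for the 16 down — contradiction. So (1,1) = 3.
Given what's placed, (1,2) must be 7 to fit the 15 across and 16 down.
(1,3) = 15 − 10 = 5 completes the 15 across.
(2,1) = 4 − 3 = 1 completes the 4 down.
(2,2) = 16 − 7 = 9 completes the 16 down.
(2,3) = 13 − 10 = 3 completes the 13 across.

5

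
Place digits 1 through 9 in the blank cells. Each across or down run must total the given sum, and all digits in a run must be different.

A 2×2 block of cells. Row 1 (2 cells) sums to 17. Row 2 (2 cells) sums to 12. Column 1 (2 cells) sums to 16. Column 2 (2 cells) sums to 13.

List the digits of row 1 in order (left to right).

9 8

17 in 2 cells must be {8,9}; 16 in 2 cells must be {7,9}.
The 17 across and the 16 down share only 9, so (1,1) = 9.
(1,2) = 17 − 9 = 8 completes the 17 across.
(2,1) = 16 − 9 = 7 completes the 16 down.
(2,2) = 12 − 7 = 5 completes the 12 across.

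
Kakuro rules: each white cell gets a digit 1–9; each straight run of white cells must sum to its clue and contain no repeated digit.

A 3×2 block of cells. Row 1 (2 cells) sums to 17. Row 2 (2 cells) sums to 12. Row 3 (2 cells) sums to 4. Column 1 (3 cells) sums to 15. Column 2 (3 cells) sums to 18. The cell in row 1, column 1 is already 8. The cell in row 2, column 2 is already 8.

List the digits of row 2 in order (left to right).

4, 8

17 in 2 cells must be {8,9}; 4 in 2 cells must be {1,3}.
(1,2) = 17 − 8 = 9 completes the 17 across.
(2,1) = 12 − 8 = 4 completes the 12 across.
(3,1) = 15 − 12 = 3 completes the 15 down.
(3,2) = 4 − 3 = 1 completes the 4 across.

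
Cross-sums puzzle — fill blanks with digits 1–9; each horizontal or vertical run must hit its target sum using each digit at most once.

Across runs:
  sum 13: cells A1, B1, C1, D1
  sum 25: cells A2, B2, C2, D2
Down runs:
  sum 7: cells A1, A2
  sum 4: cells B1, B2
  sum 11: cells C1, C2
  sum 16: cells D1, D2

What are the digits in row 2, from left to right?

4 in 2 cells must be {1,3}; 16 in 2 cells must be {7,9}.
Only 7 fits D1 under both its across sum 13 and down sum 16.
D2 = 16 − 7 = 9 completes the 16 down.
Nothing is forced directly, so branch on C1, whose candidates are 2 or 3. If C1 = 2: then C2 would have to be in {1,2,3,4,5,6,7,8} for the 25 across but in {9} for the 11 down — contradiction. So C1 = 3.
B1 = 1: the only remaining digit allowed by both the 13 across and the 4 down.
B2 = 4 − 1 = 3 completes the 4 down.
C2 = 11 − 3 = 8 completes the 11 down.
A1 = 13 − 11 = 2 completes the 13 across.
A2 = 25 − 20 = 5 completes the 25 across.

5 3 8 9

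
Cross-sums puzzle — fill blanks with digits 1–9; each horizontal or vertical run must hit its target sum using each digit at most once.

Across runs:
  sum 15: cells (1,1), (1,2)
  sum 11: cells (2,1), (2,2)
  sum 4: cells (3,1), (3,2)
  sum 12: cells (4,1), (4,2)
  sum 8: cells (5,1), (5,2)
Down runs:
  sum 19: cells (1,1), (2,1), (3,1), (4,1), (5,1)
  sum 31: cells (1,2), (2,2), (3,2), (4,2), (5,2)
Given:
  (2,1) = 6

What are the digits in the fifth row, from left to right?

2, 6

4 in 2 cells must be {1,3}.
(1,1) = 7: the only remaining digit allowed by both the 15 across and the 19 down.
(1,2) = 15 − 7 = 8 completes the 15 across.
(2,2) = 11 − 6 = 5 completes the 11 across.
Given what's placed, (3,2) must be 3 to fit the 4 across and 31 down.
Given what's placed, (4,1) must be 3 to fit the 12 across and 19 down.
(4,2) = 12 − 3 = 9 completes the 12 across.
(5,2) = 31 − 25 = 6 completes the 31 down.
(3,1) = 4 − 3 = 1 completes the 4 across.
(5,1) = 8 − 6 = 2 completes the 8 across.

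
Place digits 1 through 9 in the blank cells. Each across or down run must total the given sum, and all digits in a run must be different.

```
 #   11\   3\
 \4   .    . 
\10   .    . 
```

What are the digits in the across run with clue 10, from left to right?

8 2

4 in 2 cells must be {1,3}; 3 in 2 cells must be {1,2}.
The 4 across and the 11 down share only 3, so R1C1 = 3.
R1C2 = 4 − 3 = 1 completes the 4 across.
R2C1 = 11 − 3 = 8 completes the 11 down.
R2C2 = 10 − 8 = 2 completes the 10 across.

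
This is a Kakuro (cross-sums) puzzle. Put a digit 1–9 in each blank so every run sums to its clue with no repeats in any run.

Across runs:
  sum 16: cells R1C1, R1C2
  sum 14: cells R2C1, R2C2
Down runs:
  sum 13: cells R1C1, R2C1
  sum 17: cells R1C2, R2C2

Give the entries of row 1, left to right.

7, 9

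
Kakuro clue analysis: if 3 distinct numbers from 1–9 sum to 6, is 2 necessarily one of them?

Yes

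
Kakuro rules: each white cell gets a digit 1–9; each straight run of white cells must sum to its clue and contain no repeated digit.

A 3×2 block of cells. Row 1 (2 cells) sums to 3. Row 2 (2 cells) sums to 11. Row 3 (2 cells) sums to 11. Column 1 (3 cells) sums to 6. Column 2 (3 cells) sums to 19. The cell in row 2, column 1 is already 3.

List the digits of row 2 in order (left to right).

3 in 2 cells must be {1,2}; 6 in 3 cells must be {1,2,3}.
Only 2 fits (1,2) under both its across sum 3 and down sum 19.
(2,2) = 11 − 3 = 8 completes the 11 across.
(3,1) = 2: the only remaining digit allowed by both the 11 across and the 6 down.
(3,2) = 11 − 2 = 9 completes the 11 across.
(1,1) = 3 − 2 = 1 completes the 3 across.

3 8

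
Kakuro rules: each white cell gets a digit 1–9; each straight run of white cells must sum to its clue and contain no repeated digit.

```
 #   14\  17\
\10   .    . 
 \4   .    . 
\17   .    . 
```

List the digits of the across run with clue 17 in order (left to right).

4 in 2 cells must be {1,3}; 17 in 2 cells must be {8,9}.
Nothing is forced directly, so branch on R2C1, whose candidates are 1 or 3. If R2C1 = 3: that forces R2C2 = 1, R3C1 = 9, after which R3C2 would have to be in {8} for the 17 across but in {7,9} for the 17 down — contradiction. So R2C1 = 1.
R2C2 = 4 − 1 = 3 completes the 4 across.
Nothing is forced directly, so branch on R3C1, whose candidates are 8 or 9. If R3C1 = 8: then R1C1 would have to be in {1,2,3,4,6,7,8,9} for the 10 across but in {5} for the 14 down — contradiction. So R3C1 = 9.
R1C1 = 14 − 10 = 4 completes the 14 down.
R1C2 = 10 − 4 = 6 completes the 10 across.
R3C2 = 17 − 9 = 8 completes the 17 across.

9, 8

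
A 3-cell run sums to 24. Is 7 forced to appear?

Yes

The only way to make 24 from 3 distinct digits is {7,8,9}, which contains 7.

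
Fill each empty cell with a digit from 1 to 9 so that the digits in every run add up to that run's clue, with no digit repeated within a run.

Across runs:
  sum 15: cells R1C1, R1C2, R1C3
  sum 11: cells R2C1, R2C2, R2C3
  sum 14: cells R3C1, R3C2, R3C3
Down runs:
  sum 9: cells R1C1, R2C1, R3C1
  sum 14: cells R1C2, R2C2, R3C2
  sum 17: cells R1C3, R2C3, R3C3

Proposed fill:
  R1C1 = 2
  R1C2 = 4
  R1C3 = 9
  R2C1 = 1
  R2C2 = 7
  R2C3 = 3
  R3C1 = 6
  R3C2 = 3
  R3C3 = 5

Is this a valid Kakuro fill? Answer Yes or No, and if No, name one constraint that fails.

Yes

Across: 2+4+9=15; 1+7+3=11; 6+3+5=14. Down: 2+1+6=9; 4+7+3=14; 9+3+5=17. No digit repeats within any run.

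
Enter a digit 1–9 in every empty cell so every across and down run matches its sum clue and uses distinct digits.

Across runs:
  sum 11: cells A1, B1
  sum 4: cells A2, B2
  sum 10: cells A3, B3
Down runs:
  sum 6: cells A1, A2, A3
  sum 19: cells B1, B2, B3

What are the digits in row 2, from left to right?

1 3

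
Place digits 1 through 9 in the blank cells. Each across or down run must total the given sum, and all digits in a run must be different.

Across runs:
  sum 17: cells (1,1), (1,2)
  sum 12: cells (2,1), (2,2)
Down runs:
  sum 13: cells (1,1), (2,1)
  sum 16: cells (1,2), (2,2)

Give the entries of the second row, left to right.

17 in 2 cells must be {8,9}; 16 in 2 cells must be {7,9}.
The 17 across and the 16 down share only 9, so (1,2) = 9.
(2,2) = 16 − 9 = 7 completes the 16 down.
(1,1) = 17 − 9 = 8 completes the 17 across.
(2,1) = 12 − 7 = 5 completes the 12 across.

5 7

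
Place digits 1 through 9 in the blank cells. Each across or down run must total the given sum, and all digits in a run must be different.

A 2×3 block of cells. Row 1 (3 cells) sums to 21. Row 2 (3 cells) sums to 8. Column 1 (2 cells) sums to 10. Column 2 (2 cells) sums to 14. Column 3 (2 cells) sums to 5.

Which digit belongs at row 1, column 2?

9

The 21 across and the 5 down share only 4, so (1,3) = 4.
The 8 across and the 14 down share only 5, so (2,2) = 5.
(2,3) = 5 − 4 = 1 completes the 5 down.
(1,2) = 14 − 5 = 9 completes the 14 down.
(2,1) = 8 − 6 = 2 completes the 8 across.
(1,1) = 21 − 13 = 8 completes the 21 across.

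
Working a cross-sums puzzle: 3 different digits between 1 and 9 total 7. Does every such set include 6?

The only way to make 7 from 3 distinct digits is {1,2,4}, which does not contain 6.

No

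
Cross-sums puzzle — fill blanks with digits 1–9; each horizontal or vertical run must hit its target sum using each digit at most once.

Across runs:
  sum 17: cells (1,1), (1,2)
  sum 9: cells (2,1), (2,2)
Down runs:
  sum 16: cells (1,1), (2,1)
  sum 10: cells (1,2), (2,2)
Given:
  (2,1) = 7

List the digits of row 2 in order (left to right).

7 2

17 in 2 cells must be {8,9}; 16 in 2 cells must be {7,9}.
(1,1) = 16 − 7 = 9 completes the 16 down.
(1,2) = 17 − 9 = 8 completes the 17 across.
(2,2) = 9 − 7 = 2 completes the 9 across.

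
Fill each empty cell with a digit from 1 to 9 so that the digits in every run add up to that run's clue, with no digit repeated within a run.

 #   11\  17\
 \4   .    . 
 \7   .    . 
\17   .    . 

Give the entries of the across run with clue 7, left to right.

4 in 2 cells must be {1,3}; 17 in 2 cells must be {8,9}.
The 17 across and the 11 down share only 8, so R3C1 = 8.
R3C2 = 17 − 8 = 9 completes the 17 across.
Given what's placed, R1C1 must be 1 to fit the 4 across and 11 down.
R1C2 = 4 − 1 = 3 completes the 4 across.
R2C1 = 11 − 9 = 2 completes the 11 down.
R2C2 = 7 − 2 = 5 completes the 7 across.

2 5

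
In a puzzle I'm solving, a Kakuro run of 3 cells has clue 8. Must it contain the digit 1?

Yes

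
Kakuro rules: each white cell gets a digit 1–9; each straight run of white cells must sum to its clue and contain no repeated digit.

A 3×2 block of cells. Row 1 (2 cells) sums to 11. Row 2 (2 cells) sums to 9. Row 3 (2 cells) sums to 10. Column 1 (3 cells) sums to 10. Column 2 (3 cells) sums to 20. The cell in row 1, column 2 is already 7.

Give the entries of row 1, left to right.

4, 7

(1,1) = 11 − 7 = 4 completes the 11 across.
Given what's placed, (3,1) must be 1 to fit the 10 across and 10 down.
(3,2) = 10 − 1 = 9 completes the 10 across.
(2,1) = 10 − 5 = 5 completes the 10 down.
(2,2) = 9 − 5 = 4 completes the 9 across.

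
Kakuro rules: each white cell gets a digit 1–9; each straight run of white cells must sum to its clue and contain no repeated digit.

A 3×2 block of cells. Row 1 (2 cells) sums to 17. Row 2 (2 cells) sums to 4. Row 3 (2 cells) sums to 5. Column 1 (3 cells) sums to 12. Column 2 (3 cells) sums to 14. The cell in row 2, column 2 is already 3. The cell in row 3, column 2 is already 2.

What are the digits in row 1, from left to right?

8 9

17 in 2 cells must be {8,9}; 4 in 2 cells must be {1,3}.
(1,2) = 14 − 5 = 9 completes the 14 down.
(2,1) = 4 − 3 = 1 completes the 4 across.
(3,1) = 5 − 2 = 3 completes the 5 across.
(1,1) = 17 − 9 = 8 completes the 17 across.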